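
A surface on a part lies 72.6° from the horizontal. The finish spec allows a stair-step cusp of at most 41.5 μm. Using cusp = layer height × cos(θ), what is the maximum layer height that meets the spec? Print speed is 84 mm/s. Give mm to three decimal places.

0.139 mm

cos(72.6°) = 0.2990; t_max = 0.0415/0.2990 = 0.139 mm.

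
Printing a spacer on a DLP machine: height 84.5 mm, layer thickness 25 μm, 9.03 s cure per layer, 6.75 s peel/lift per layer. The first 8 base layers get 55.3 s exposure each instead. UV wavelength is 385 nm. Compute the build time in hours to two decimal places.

14.92 hours

Number of layers: 84.5 / 0.025 → 3380 (rounded up).
Bottom layers = 8 × (55.3 + 6.75) = 496.4 s.
Remaining layers = 3372 × (9.03 + 6.75), so 53210.16 s.
Sum: 496.4 + 53210.16 = 53706.56 s → 14.92 hours.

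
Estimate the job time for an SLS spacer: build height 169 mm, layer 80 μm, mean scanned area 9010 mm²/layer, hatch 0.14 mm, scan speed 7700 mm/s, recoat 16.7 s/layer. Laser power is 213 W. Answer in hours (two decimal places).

Layer count = ceil(169 / 0.08) = 2113.
Hatch length per layer = 9010 / 0.14, so 64357.1 mm.
Per-layer scan time = 64357.1 / 7700 = 8.3581 s.
Time per layer = 8.3581 + 16.7 = 25.0581 s.
Total: 2113 × 25.0581 s = 52947.7653 s → 14.71 hours.

14.71 hours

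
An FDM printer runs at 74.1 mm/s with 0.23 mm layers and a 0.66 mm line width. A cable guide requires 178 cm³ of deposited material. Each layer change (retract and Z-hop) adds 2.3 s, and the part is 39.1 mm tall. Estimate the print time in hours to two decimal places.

4.50 hours

Line area = 0.23 × 0.66, so 0.1518 mm².
Path length: 178000 mm³ / 0.1518 mm² → 1172595.5 mm.
Print-move time: 1172595.5 / 74.1 → 15824.5 s.
Layer count = ceil(39.1 / 0.23) = 170.
Non-print overhead = 170 × 2.3, so 391 s.
Altogether 15824.5 + 391 = 16215.5 s, i.e. 4.50 hours.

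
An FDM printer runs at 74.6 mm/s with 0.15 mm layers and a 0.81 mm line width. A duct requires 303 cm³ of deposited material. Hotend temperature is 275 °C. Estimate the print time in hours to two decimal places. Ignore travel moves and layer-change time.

Extrusion cross-section = 0.15 × 0.81 = 0.1215 mm².
Toolpath length = 303 cm³ / 0.1215 mm² = 303000 / 0.1215 = 2493827.2 mm.
Time extruding: 2493827.2 / 74.6 → 33429.3 s.
In the requested units: 33429.3 s = 9.29 hours.

9.29 hours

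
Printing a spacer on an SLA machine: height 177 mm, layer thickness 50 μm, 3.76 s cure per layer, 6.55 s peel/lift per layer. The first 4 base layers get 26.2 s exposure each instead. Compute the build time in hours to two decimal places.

10.16 hours

Layer count = ceil(177 / 0.05) = 3540.
Burn-in layers: 4 × (26.2 + 6.55) → 131 s.
Normal layers: 3536 × (3.76 + 6.55) → 36456.16 s.
Total = 131 + 36456.16 = 36587.16 s = 10.16 hours.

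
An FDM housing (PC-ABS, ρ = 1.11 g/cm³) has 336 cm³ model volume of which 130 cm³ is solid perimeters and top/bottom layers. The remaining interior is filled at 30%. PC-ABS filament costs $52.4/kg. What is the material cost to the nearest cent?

$11.16

Volume inside the shell: 336 − 130 → 206 cm³.
Infill volume = 0.30 × 206 = 61.8 cm³.
Total extruded: 130 + 61.8 → 191.8 cm³.
Mass = 191.8 × 1.11 = 212.898 g.
At $52.4/kg: 212.898/1000 × 52.4 = $11.16.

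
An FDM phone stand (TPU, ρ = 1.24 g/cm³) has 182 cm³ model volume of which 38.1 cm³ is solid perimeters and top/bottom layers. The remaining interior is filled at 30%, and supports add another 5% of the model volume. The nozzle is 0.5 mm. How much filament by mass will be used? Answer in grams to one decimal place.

112.1 g

Infill region: 182 − 38.1 → 143.9 cm³.
Infill deposited: 0.30 × 143.9 → 43.17 cm³.
Support = 0.05 × 182, so 9.1 cm³.
Total extruded = 38.1 + 43.17 + 9.1, so 90.37 cm³.
Mass = 90.37 × 1.24, so 112.0588 g.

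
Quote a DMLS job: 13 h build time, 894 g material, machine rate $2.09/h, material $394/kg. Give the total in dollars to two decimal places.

Machine-time cost: 2.09 × 13 → $27.17.
Material charge: 394 × 894/1000 → $352.236.
Job cost: 27.17 + 352.236 = 379.406 ≈ $379.41.

$379.41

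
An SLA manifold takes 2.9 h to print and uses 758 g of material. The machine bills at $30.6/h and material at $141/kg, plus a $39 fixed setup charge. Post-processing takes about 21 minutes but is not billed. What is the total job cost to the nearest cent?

Machine-time cost: 30.6 × 2.9 → $88.74.
Material cost: 141 × 758/1000 → $106.878.
Total = 88.74 + 106.878 + 39 = 234.618 ≈ $234.62.

$234.62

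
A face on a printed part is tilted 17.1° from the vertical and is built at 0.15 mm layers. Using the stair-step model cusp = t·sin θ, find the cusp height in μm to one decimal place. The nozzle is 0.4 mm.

44.1 μm

Cusp = layer height × sin(17.1°) = 0.15 × 0.2940 = 0.0441 mm = 44.1 μm.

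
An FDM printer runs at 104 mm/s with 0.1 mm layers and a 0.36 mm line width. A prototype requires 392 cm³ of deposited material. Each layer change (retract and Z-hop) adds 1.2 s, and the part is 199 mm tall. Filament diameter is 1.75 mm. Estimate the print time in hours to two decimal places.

29.75 hours

Extrusion cross-section = 0.1 × 0.36, so 0.036 mm².
Total extruded path = 392000/0.036 = 10888888.9 mm.
Extrusion time = 10888888.9 / 104, so 104700.9 s.
Number of layers: 199 / 0.1 → 1990 (rounded up).
Layer-change overhead = 1990 × 1.2 = 2388 s.
Altogether 104700.9 + 2388 = 107088.9 s, i.e. 29.75 hours.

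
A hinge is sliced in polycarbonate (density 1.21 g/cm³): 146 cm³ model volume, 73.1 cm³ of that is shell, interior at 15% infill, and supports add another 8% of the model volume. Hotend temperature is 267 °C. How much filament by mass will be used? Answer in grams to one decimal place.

115.8 g

Volume inside the shell: 146 − 73.1 → 72.9 cm³.
Deposited infill = 0.15 × 72.9 = 10.935 cm³.
Support: 0.08 × 146 → 11.68 cm³.
Total printed volume = 73.1 + 10.935 + 11.68 = 95.715 cm³.
Mass = 95.715 × 1.21 = 115.81515 g.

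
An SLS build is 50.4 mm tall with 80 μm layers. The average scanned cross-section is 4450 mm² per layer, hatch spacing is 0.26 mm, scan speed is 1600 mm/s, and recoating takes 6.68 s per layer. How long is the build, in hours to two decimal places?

Layers = ⌈50.4/0.08⌉ = 630.
Scan path per layer = 4450 / 0.26, so 17115.4 mm.
Scan time per layer: 17115.4 / 1600 → 10.6971 s.
Time per layer: 10.6971 + 6.68 → 17.3771 s.
Build time = 630 × 17.3771 = 10947.573 s = 3.04 hours.

3.04 hours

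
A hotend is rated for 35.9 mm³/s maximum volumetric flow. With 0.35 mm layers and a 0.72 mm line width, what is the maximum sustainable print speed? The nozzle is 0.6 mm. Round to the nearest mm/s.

142 mm/s

Bead cross-section = 0.35 × 0.72, so 0.252 mm².
v_max = Q/A = 35.9/0.252 = 142.46 mm/s → 142 mm/s.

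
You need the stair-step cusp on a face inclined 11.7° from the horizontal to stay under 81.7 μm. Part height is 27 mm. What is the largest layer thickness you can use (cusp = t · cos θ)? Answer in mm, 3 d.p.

Layer height = cusp / cos(11.7°) = 0.0817 / 0.9792 = 0.083 mm.

0.083 mm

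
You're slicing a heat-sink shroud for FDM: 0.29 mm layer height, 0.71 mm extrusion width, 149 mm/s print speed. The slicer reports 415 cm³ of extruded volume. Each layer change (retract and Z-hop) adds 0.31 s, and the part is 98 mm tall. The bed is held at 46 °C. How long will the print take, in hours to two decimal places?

Bead cross-section: 0.29 × 0.71 → 0.2059 mm².
Total extruded path = 415000/0.2059 = 2015541.5 mm.
Extrusion time: 2015541.5 / 149 → 13527.1 s.
Layers = ⌈98/0.29⌉ = 338.
Layer-change overhead = 338 × 0.31, so 104.78 s.
Total = 13527.1 + 104.78 = 13631.88 s = 3.79 hours.

3.79 hours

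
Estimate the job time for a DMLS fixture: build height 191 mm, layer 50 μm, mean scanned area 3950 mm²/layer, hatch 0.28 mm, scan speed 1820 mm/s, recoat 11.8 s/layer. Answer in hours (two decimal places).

Layers = ⌈191/0.05⌉ = 3820.
Hatch length per layer: 3950 / 0.28 → 14107.1 mm.
Laser time per layer = 14107.1 / 1820 = 7.7512 s.
Per-layer time = 7.7512 + 11.8 = 19.5512 s.
Total: 3820 × 19.5512 s = 74685.584 s → 20.75 hours.

20.75 hours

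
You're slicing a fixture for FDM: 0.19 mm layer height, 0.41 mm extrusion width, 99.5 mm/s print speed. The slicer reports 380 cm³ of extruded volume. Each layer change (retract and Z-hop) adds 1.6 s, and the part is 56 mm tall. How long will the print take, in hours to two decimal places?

13.75 hours

Bead cross-section = 0.19 × 0.41 = 0.0779 mm².
Toolpath length = 380 cm³ / 0.0779 mm² = 380000 / 0.0779 = 4878048.8 mm.
Extrusion time = 4878048.8 / 99.5 = 49025.6 s.
Number of layers: 56 / 0.19 → 295 (rounded up).
Non-print overhead = 295 × 1.6 = 472 s.
Altogether 49025.6 + 472 = 49497.6 s, i.e. 13.75 hours.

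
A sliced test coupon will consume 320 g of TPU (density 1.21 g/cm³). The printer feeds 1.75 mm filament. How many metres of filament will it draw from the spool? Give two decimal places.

109.95 m

Volume = 320 g / 1.21 g·cm⁻³ = 264.4628 cm³ = 264462.8 mm³.
Cross-section of 1.75 mm filament: π·(1.75/2)² = 2.4053 mm².
Length = 264462.8 / 2.4053 = 109950.03 mm = 109.95 m.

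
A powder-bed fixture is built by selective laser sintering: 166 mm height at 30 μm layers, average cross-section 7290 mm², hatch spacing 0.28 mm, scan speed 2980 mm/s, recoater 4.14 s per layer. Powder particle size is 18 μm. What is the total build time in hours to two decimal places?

Number of layers: 166 / 0.03 → 5534 (rounded up).
Hatch length per layer = 7290 / 0.28, so 26035.7 mm.
Scan time per layer = 26035.7 / 2980 = 8.7368 s.
Time per layer = 8.7368 + 4.14, so 12.8768 s.
Build time = 5534 × 12.8768 = 71260.2112 s = 19.79 hours.

19.79 hours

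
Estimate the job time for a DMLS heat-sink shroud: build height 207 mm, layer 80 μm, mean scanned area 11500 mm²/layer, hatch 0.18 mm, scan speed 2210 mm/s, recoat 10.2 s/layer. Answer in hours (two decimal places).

28.12 hours

Layer count = ceil(207 / 0.08) = 2588.
Scan path per layer = 11500 / 0.18, so 63888.9 mm.
Per-layer scan time = 63888.9 / 2210 = 28.909 s.
Time per layer = 28.909 + 10.2 = 39.109 s.
2588 layers × 39.109 s/layer = 101214.092 s, i.e. 28.12 hours.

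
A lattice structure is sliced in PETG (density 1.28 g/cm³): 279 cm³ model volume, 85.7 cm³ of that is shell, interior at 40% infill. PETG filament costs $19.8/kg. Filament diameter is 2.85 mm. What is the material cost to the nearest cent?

Interior volume = 279 − 85.7 = 193.3 cm³.
Deposited infill = 0.40 × 193.3, so 77.32 cm³.
Total printed volume = 85.7 + 77.32, so 163.02 cm³.
Mass: 163.02 × 1.28 → 208.6656 g.
At $19.8/kg: 208.6656/1000 × 19.8 = $4.13.

$4.13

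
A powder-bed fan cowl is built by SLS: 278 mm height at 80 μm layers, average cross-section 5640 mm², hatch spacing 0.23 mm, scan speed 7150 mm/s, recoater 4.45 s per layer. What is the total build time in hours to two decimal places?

7.61 hours

Number of layers: 278 / 0.08 → 3475 (rounded up).
Scan path per layer = 5640 / 0.23 = 24521.7 mm.
Scan time per layer: 24521.7 / 7150 → 3.4296 s.
Per-layer time = 3.4296 + 4.45 = 7.8796 s.
Build time = 3475 × 7.8796 = 27381.61 s = 7.61 hours.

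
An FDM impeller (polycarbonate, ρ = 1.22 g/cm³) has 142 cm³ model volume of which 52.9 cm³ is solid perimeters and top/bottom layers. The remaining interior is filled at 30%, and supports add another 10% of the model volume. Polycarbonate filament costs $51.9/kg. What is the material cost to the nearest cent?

Volume inside the shell = 142 − 52.9 = 89.1 cm³.
Infill volume = 0.30 × 89.1 = 26.73 cm³.
Support = 0.10 × 142 = 14.2 cm³.
Total extruded: 52.9 + 26.73 + 14.2 → 93.83 cm³.
Mass = 93.83 × 1.22 = 114.4726 g.
Cost = 114.4726 g / 1000 × $51.9/kg = $5.94.

$5.94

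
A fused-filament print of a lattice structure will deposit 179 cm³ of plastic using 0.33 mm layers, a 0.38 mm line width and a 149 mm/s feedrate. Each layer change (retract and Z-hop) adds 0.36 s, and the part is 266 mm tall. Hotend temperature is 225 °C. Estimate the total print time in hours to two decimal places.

Line area: 0.33 × 0.38 → 0.1254 mm².
Total extruded path = 179000/0.1254 = 1427432.2 mm.
Extrusion time = 1427432.2 / 149, so 9580.1 s.
Layers = ⌈266/0.33⌉ = 807.
Z-hop total: 807 × 0.36 → 290.52 s.
Total = 9580.1 + 290.52 = 9870.62 s = 2.74 hours.

2.74 hours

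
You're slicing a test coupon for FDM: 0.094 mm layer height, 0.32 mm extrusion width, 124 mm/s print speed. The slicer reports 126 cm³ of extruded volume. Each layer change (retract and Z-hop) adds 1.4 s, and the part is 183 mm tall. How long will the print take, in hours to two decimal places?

10.14 hours

Bead cross-section = 0.094 × 0.32 = 0.03008 mm².
Total extruded path = 126000/0.03008 = 4188829.8 mm.
Print-move time: 4188829.8 / 124 → 33780.9 s.
Layer count = ceil(183 / 0.094) = 1947.
Z-hop total = 1947 × 1.4 = 2725.8 s.
Total = 33780.9 + 2725.8 = 36506.7 s = 10.14 hours.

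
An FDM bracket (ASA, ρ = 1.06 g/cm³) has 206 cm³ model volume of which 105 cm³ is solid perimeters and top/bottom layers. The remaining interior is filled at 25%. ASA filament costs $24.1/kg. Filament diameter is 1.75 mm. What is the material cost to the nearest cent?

$3.33

Volume inside the shell = 206 − 105, so 101 cm³.
Deposited infill: 0.25 × 101 → 25.25 cm³.
Total printed volume = 105 + 25.25 = 130.25 cm³.
Mass: 130.25 × 1.06 → 138.065 g.
At $24.1/kg: 138.065/1000 × 24.1 = $3.33.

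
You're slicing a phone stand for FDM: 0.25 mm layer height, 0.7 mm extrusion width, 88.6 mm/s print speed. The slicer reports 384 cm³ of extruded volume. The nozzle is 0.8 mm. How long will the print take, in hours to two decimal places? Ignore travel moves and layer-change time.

Bead cross-section = 0.25 × 0.7 = 0.175 mm².
Path length: 384000 mm³ / 0.175 mm² → 2194285.7 mm.
Extrusion time: 2194285.7 / 88.6 → 24766.2 s.
24766.2 s = 6.88 hours.

6.88 hours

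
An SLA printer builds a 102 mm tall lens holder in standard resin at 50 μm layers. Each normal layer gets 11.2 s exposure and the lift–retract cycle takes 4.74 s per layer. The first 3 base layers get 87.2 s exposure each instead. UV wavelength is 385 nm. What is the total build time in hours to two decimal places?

Layer count = ceil(102 / 0.05) = 2040.
Bottom layers: 3 × (87.2 + 4.74) → 275.82 s.
Regular layers = 2037 × (11.2 + 4.74) = 32469.78 s.
Sum: 275.82 + 32469.78 = 32745.6 s → 9.10 hours.

9.10 hours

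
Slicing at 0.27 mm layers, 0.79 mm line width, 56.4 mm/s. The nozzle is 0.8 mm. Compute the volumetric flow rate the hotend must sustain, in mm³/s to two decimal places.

A = 0.27 × 0.79 = 0.2133 mm².
Volumetric flow = 56.4 × 0.2133 = 12.03 mm³/s.

12.03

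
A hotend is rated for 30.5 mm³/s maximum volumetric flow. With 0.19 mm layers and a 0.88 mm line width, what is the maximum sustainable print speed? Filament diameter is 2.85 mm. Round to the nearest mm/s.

182 mm/s

Extrusion cross-section: 0.19 × 0.88 → 0.1672 mm².
v_max = Q/A = 30.5/0.1672 = 182.42 mm/s → 182 mm/s.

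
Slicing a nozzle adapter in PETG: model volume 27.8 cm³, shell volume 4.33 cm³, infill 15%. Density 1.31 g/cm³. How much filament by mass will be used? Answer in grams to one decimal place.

Interior volume: 27.8 − 4.33 → 23.47 cm³.
Deposited infill = 0.15 × 23.47, so 3.5205 cm³.
Deposited volume = 4.33 + 3.5205, so 7.8505 cm³.
Mass = 7.8505 × 1.31, so 10.284155 g.

10.3 g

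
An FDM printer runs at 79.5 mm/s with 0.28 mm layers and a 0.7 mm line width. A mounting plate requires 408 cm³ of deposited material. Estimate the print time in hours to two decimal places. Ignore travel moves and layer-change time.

Extrusion cross-section = 0.28 × 0.7, so 0.196 mm².
Path length: 408000 mm³ / 0.196 mm² → 2081632.7 mm.
Print-move time = 2081632.7 / 79.5, so 26184.1 s.
In the requested units: 26184.1 s = 7.27 hours.

7.27 hours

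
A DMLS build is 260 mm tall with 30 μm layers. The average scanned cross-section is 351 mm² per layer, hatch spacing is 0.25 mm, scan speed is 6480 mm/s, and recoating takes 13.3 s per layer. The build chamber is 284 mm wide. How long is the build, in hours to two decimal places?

32.54 hours

Layers = ⌈260/0.03⌉ = 8667.
Per-layer scan distance = 351 / 0.25 = 1404 mm.
Per-layer scan time = 1404 / 6480 = 0.2167 s.
Per-layer time = 0.2167 + 13.3, so 13.5167 s.
Build time = 8667 × 13.5167 = 117149.2389 s = 32.54 hours.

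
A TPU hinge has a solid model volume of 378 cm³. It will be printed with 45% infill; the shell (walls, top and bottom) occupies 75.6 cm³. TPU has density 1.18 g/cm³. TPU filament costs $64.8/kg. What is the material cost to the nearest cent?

Volume inside the shell = 378 − 75.6 = 302.4 cm³.
Infill volume: 0.45 × 302.4 → 136.08 cm³.
Deposited volume: 75.6 + 136.08 → 211.68 cm³.
Mass = 211.68 × 1.18 = 249.7824 g.
At $64.8/kg: 249.7824/1000 × 64.8 = $16.19.

$16.19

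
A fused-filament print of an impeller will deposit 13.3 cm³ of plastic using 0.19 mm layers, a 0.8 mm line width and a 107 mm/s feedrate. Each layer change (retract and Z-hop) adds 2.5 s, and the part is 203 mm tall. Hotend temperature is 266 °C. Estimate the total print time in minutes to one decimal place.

Line area = 0.19 × 0.8 = 0.152 mm².
Path length: 13300 mm³ / 0.152 mm² → 87500 mm.
Time extruding = 87500 / 107, so 817.8 s.
Layer count = ceil(203 / 0.19) = 1069.
Non-print overhead = 1069 × 2.5, so 2672.5 s.
Altogether 817.8 + 2672.5 = 3490.3 s, i.e. 58.2 minutes.

58.2 minutes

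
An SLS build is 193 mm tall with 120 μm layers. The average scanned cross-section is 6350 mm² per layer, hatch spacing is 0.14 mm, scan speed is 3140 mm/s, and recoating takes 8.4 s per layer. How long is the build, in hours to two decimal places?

10.21 hours

Layer count = ceil(193 / 0.12) = 1609.
Per-layer scan distance = 6350 / 0.14 = 45357.1 mm.
Laser time per layer = 45357.1 / 3140 = 14.4449 s.
Per-layer time: 14.4449 + 8.4 → 22.8449 s.
Total: 1609 × 22.8449 s = 36757.4441 s → 10.21 hours.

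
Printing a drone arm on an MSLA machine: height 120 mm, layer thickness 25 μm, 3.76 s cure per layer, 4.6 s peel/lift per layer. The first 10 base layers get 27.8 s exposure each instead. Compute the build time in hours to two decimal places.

Layer count = ceil(120 / 0.025) = 4800.
Base layers: 10 × (27.8 + 4.6) → 324 s.
Normal layers: 4790 × (3.76 + 4.6) → 40044.4 s.
Sum: 324 + 40044.4 = 40368.4 s → 11.21 hours.

11.21 hours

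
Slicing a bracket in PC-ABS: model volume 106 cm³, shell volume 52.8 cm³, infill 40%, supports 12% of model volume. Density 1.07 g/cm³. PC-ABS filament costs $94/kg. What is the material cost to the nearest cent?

$8.73

Infill region = 106 − 52.8, so 53.2 cm³.
Infill deposited: 0.40 × 53.2 → 21.28 cm³.
Support = 0.12 × 106, so 12.72 cm³.
Total extruded = 52.8 + 21.28 + 12.72, so 86.8 cm³.
Mass = 86.8 × 1.07, so 92.876 g.
Cost = 92.876 g / 1000 × $94/kg = $8.73.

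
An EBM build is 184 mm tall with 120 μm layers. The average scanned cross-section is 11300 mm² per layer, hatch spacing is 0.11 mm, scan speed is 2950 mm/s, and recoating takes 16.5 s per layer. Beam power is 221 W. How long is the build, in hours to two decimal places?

21.87 hours

Number of layers: 184 / 0.12 → 1534 (rounded up).
Scan path per layer: 11300 / 0.11 → 102727.3 mm.
Per-layer scan time = 102727.3 / 2950 = 34.8228 s.
Per-layer time = 34.8228 + 16.5, so 51.3228 s.
Build time = 1534 × 51.3228 = 78729.1752 s = 21.87 hours.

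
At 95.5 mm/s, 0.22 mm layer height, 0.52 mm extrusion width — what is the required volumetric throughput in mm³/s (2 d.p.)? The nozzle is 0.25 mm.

10.93

A = 0.22 × 0.52 = 0.1144 mm².
Q = v·A = 95.5 × 0.1144 = 10.93 mm³/s.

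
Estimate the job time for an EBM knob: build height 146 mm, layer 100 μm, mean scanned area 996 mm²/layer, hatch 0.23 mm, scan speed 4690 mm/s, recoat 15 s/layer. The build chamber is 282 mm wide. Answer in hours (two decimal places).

6.46 hours

Number of layers: 146 / 0.1 → 1460 (rounded up).
Scan path per layer: 996 / 0.23 → 4330.4 mm.
Scan time per layer: 4330.4 / 4690 → 0.9233 s.
Layer cycle = 0.9233 + 15 = 15.9233 s.
Total: 1460 × 15.9233 s = 23248.018 s → 6.46 hours.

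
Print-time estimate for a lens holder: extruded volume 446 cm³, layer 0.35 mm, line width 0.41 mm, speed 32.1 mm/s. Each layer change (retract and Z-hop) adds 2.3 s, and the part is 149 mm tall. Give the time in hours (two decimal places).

Extrusion cross-section: 0.35 × 0.41 → 0.1435 mm².
Total extruded path = 446000/0.1435 = 3108013.9 mm.
Print-move time: 3108013.9 / 32.1 → 96822.9 s.
Layers = ⌈149/0.35⌉ = 426.
Layer-change overhead = 426 × 2.3 = 979.8 s.
Altogether 96822.9 + 979.8 = 97802.7 s, i.e. 27.17 hours.

27.17 hours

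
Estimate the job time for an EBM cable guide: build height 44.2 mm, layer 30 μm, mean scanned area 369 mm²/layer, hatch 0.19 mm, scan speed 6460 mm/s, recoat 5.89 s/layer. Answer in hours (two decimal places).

2.53 hours

Layers = ⌈44.2/0.03⌉ = 1474.
Hatch length per layer = 369 / 0.19 = 1942.1 mm.
Per-layer scan time: 1942.1 / 6460 → 0.3006 s.
Time per layer = 0.3006 + 5.89 = 6.1906 s.
1474 layers × 6.1906 s/layer = 9124.9444 s, i.e. 2.53 hours.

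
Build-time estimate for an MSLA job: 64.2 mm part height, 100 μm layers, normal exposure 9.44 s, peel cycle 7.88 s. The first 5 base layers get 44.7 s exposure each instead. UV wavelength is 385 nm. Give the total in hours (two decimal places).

Layers = ⌈64.2/0.1⌉ = 642.
Burn-in layers = 5 × (44.7 + 7.88), so 262.9 s.
Regular layers = 637 × (9.44 + 7.88), so 11032.84 s.
Sum: 262.9 + 11032.84 = 11295.74 s → 3.14 hours.

3.14 hours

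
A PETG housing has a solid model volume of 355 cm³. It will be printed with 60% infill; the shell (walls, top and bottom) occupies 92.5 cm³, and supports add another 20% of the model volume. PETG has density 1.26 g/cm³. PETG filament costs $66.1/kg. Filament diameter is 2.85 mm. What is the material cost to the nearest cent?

$26.73

Infill region = 355 − 92.5 = 262.5 cm³.
Infill volume: 0.60 × 262.5 → 157.5 cm³.
Support: 0.20 × 355 → 71 cm³.
Total extruded = 92.5 + 157.5 + 71 = 321 cm³.
Mass: 321 × 1.26 → 404.46 g.
At $66.1/kg: 404.46/1000 × 66.1 = $26.73.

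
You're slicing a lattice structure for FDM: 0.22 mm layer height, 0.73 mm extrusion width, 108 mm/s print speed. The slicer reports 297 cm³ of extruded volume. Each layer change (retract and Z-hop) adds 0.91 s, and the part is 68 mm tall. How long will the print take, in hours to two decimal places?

4.83 hours

Bead cross-section = 0.22 × 0.73, so 0.1606 mm².
Total extruded path = 297000/0.1606 = 1849315.1 mm.
Time extruding = 1849315.1 / 108 = 17123.3 s.
Number of layers: 68 / 0.22 → 310 (rounded up).
Non-print overhead: 310 × 0.91 → 282.1 s.
Altogether 17123.3 + 282.1 = 17405.4 s, i.e. 4.83 hours.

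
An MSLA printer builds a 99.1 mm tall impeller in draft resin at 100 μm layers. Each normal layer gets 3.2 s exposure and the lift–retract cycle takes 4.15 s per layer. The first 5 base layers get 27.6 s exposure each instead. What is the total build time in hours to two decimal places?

2.06 hours

Number of layers: 99.1 / 0.1 → 991 (rounded up).
Base layers = 5 × (27.6 + 4.15), so 158.75 s.
Regular layers: 986 × (3.2 + 4.15) → 7247.1 s.
Sum: 158.75 + 7247.1 = 7405.85 s → 2.06 hours.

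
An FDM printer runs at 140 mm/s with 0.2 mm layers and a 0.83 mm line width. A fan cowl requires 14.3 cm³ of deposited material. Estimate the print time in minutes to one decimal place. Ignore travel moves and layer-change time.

10.3 minutes

Extrusion cross-section = 0.2 × 0.83 = 0.166 mm².
Total extruded path = 14300/0.166 = 86144.6 mm.
Extrusion time = 86144.6 / 140, so 615.3 s.
In the requested units: 615.3 s = 10.3 minutes.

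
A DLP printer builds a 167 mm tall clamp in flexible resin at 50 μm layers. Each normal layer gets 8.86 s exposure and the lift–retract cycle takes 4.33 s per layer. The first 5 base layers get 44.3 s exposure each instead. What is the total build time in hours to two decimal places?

12.29 hours

Layer count = ceil(167 / 0.05) = 3340.
Base layers = 5 × (44.3 + 4.33), so 243.15 s.
Normal layers = 3335 × (8.86 + 4.33), so 43988.65 s.
Sum: 243.15 + 43988.65 = 44231.8 s → 12.29 hours.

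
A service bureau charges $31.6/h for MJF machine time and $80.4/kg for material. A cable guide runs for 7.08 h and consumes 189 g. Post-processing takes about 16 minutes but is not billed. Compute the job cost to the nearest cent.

$238.92

Time charge: 31.6 × 7.08 → $223.728.
Feedstock cost = 80.4 × 189/1000, so $15.1956.
Job cost: 223.728 + 15.1956 = 238.9236 ≈ $238.92.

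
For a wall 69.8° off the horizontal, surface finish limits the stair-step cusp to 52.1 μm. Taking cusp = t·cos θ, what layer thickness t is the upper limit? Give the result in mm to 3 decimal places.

0.151 mm

t = h_c / cos θ = 0.0521 / 0.3453 = 0.151 mm.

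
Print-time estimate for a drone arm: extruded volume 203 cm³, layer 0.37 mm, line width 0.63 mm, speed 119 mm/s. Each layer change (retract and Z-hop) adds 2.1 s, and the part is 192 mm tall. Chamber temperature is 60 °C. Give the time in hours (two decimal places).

Extrusion cross-section = 0.37 × 0.63 = 0.2331 mm².
Total extruded path = 203000/0.2331 = 870870.9 mm.
Print-move time = 870870.9 / 119 = 7318.2 s.
Layers = ⌈192/0.37⌉ = 519.
Layer-change overhead = 519 × 2.1 = 1089.9 s.
Altogether 7318.2 + 1089.9 = 8408.1 s, i.e. 2.34 hours.

2.34 hours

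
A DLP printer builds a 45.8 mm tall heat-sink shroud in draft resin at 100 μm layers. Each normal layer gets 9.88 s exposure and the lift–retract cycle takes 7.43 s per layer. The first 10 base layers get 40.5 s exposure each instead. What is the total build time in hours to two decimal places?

Layer count = ceil(45.8 / 0.1) = 458.
Bottom layers = 10 × (40.5 + 7.43), so 479.3 s.
Normal layers = 448 × (9.88 + 7.43) = 7754.88 s.
Total = 479.3 + 7754.88 = 8234.18 s = 2.29 hours.

2.29 hours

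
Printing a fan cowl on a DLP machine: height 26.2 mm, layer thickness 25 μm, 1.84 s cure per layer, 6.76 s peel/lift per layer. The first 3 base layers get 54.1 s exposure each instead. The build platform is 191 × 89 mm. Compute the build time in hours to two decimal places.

Layer count = ceil(26.2 / 0.025) = 1048.
Base layers = 3 × (54.1 + 6.76) = 182.58 s.
Regular layers: 1045 × (1.84 + 6.76) → 8987 s.
Total = 182.58 + 8987 = 9169.58 s = 2.55 hours.

2.55 hours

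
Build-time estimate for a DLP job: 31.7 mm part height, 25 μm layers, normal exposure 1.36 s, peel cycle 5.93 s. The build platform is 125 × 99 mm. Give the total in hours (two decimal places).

2.57 hours

Number of layers: 31.7 / 0.025 → 1268 (rounded up).
Each layer takes = 1.36 + 5.93, so 7.29 s.
Total = 1268 × 7.29 = 9243.72 s = 2.57 hours.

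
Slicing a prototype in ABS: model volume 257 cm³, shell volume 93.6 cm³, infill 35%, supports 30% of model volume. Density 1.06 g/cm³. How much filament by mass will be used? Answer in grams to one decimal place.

Interior volume = 257 − 93.6 = 163.4 cm³.
Deposited infill = 0.35 × 163.4 = 57.19 cm³.
Support = 0.30 × 257 = 77.1 cm³.
Total printed volume: 93.6 + 57.19 + 77.1 → 227.89 cm³.
Mass = 227.89 × 1.06, so 241.5634 g.

241.6 g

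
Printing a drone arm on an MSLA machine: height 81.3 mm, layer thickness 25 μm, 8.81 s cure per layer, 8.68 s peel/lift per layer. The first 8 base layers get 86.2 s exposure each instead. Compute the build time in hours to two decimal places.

15.97 hours

Layer count = ceil(81.3 / 0.025) = 3252.
Bottom layers = 8 × (86.2 + 8.68), so 759.04 s.
Regular layers: 3244 × (8.81 + 8.68) → 56737.56 s.
Sum: 759.04 + 56737.56 = 57496.6 s → 15.97 hours.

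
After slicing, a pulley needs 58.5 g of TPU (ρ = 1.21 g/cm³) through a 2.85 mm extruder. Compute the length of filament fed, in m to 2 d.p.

7.58 m

Extruded volume: 58.5/1.21 = 48.3471 cm³ (48347.1 mm³).
Filament cross-section = π × (2.85/2)² = 6.3794 mm².
Length = 48347.1 / 6.3794 = 7578.63 mm = 7.58 m.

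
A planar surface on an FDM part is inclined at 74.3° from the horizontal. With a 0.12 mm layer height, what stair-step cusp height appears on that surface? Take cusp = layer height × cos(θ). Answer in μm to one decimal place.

32.5 μm

cos(74.3°) = 0.2706, so cusp = 0.12 × 0.2706 = 0.032472 mm → 32.5 μm.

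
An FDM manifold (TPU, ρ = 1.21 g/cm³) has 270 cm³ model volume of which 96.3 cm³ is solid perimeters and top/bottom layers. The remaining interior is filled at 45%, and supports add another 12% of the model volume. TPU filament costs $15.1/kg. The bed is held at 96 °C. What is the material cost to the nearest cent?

Infill region: 270 − 96.3 → 173.7 cm³.
Infill deposited = 0.45 × 173.7, so 78.165 cm³.
Support: 0.12 × 270 → 32.4 cm³.
Total printed volume = 96.3 + 78.165 + 32.4, so 206.865 cm³.
Mass: 206.865 × 1.21 → 250.30665 g.
At $15.1/kg: 250.30665/1000 × 15.1 = $3.78.

$3.78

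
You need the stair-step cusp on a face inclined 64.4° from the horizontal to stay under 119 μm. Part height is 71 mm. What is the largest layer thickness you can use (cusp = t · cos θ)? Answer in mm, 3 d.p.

Layer height = cusp / cos(64.4°) = 0.119 / 0.4321 = 0.275 mm.

0.275 mm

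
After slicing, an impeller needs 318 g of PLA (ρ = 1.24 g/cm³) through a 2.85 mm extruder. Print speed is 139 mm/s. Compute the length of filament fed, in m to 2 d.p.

Extruded volume: 318/1.24 = 256.4516 cm³ (256451.6 mm³).
Filament cross-section = π × (2.85/2)² = 6.3794 mm².
Length = 256451.6 / 6.3794 = 40199.96 mm = 40.20 m.

40.20 m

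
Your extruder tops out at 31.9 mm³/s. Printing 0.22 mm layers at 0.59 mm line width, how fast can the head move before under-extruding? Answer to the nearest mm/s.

A = 0.22 × 0.59, so 0.1298 mm².
v_max = Q/A = 31.9/0.1298 = 245.76 mm/s → 246 mm/s.

246 mm/s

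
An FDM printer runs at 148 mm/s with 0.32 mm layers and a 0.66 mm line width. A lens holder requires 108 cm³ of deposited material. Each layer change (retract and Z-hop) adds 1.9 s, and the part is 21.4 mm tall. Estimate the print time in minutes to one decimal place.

59.7 minutes

Bead cross-section: 0.32 × 0.66 → 0.2112 mm².
Path length: 108000 mm³ / 0.2112 mm² → 511363.6 mm.
Extrusion time = 511363.6 / 148, so 3455.2 s.
Number of layers: 21.4 / 0.32 → 67 (rounded up).
Z-hop total = 67 × 1.9, so 127.3 s.
Altogether 3455.2 + 127.3 = 3582.5 s, i.e. 59.7 minutes.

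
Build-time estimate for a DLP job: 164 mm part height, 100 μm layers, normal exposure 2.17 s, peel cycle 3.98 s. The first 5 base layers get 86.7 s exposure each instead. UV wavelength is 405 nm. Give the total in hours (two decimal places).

Layers = ⌈164/0.1⌉ = 1640.
Base layers: 5 × (86.7 + 3.98) → 453.4 s.
Normal layers = 1635 × (2.17 + 3.98) = 10055.25 s.
Sum: 453.4 + 10055.25 = 10508.65 s → 2.92 hours.

2.92 hours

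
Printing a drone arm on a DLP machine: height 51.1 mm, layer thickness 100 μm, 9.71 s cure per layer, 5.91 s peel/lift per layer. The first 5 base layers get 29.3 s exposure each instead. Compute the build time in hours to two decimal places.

2.24 hours

Layers = ⌈51.1/0.1⌉ = 511.
Base layers = 5 × (29.3 + 5.91), so 176.05 s.
Remaining layers = 506 × (9.71 + 5.91) = 7903.72 s.
Sum: 176.05 + 7903.72 = 8079.77 s → 2.24 hours.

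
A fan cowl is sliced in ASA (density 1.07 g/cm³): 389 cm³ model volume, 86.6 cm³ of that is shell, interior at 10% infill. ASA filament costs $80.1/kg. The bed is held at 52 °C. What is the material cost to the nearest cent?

$10.01

Infill region = 389 − 86.6, so 302.4 cm³.
Infill deposited = 0.10 × 302.4 = 30.24 cm³.
Total printed volume = 86.6 + 30.24, so 116.84 cm³.
Mass = 116.84 × 1.07, so 125.0188 g.
Cost = 125.0188 g / 1000 × $80.1/kg = $10.01.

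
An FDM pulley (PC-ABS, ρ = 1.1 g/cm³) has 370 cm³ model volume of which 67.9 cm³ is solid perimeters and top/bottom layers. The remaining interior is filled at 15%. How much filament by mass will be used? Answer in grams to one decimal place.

Interior volume = 370 − 67.9, so 302.1 cm³.
Deposited infill: 0.15 × 302.1 → 45.315 cm³.
Deposited volume: 67.9 + 45.315 → 113.215 cm³.
Mass = 113.215 × 1.1, so 124.5365 g.

124.5 g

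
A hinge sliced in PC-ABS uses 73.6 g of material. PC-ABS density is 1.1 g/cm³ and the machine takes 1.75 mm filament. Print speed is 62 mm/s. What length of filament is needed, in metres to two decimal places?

Extruded volume: 73.6/1.1 = 66.9091 cm³ (66909.1 mm³).
Cross-section of 1.75 mm filament: π·(1.75/2)² = 2.4053 mm².
L = V/A = 66909.1/2.4053 = 27817.36 mm → 27.82 m.

27.82 m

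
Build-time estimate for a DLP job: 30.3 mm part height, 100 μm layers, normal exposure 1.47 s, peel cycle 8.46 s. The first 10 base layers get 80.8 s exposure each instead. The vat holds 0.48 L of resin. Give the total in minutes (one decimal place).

Number of layers: 30.3 / 0.1 → 303 (rounded up).
Base layers: 10 × (80.8 + 8.46) → 892.6 s.
Remaining layers = 293 × (1.47 + 8.46) = 2909.49 s.
Total = 892.6 + 2909.49 = 3802.09 s = 63.4 minutes.

63.4 minutes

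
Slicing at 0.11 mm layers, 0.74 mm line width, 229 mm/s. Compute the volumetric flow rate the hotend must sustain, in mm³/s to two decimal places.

Bead cross-section = 0.11 × 0.74, so 0.0814 mm².
Volumetric flow = 229 × 0.0814 = 18.64 mm³/s.

18.64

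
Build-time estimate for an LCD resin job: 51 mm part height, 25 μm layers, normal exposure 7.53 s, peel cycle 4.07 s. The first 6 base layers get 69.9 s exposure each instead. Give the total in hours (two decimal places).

6.68 hours

Layers = ⌈51/0.025⌉ = 2040.
Base layers = 6 × (69.9 + 4.07) = 443.82 s.
Normal layers = 2034 × (7.53 + 4.07) = 23594.4 s.
Total = 443.82 + 23594.4 = 24038.22 s = 6.68 hours.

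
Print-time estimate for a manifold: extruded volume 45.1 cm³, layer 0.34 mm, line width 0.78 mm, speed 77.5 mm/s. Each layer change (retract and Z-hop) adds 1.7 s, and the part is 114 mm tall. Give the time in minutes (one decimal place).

46.1 minutes

Line area = 0.34 × 0.78 = 0.2652 mm².
Toolpath length = 45.1 cm³ / 0.2652 mm² = 45100 / 0.2652 = 170060.3 mm.
Extrusion time = 170060.3 / 77.5 = 2194.3 s.
Layers = ⌈114/0.34⌉ = 336.
Layer-change overhead = 336 × 1.7, so 571.2 s.
Altogether 2194.3 + 571.2 = 2765.5 s, i.e. 46.1 minutes.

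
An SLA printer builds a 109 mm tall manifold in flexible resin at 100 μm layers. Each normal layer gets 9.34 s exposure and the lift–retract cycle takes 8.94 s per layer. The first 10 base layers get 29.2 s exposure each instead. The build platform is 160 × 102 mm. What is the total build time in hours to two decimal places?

Number of layers: 109 / 0.1 → 1090 (rounded up).
Burn-in layers = 10 × (29.2 + 8.94), so 381.4 s.
Remaining layers = 1080 × (9.34 + 8.94), so 19742.4 s.
Total = 381.4 + 19742.4 = 20123.8 s = 5.59 hours.

5.59 hours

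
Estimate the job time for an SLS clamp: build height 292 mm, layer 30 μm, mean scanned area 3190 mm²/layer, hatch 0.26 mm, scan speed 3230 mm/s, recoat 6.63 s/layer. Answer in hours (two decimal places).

28.20 hours

Number of layers: 292 / 0.03 → 9734 (rounded up).
Hatch length per layer = 3190 / 0.26 = 12269.2 mm.
Per-layer scan time: 12269.2 / 3230 → 3.7985 s.
Time per layer = 3.7985 + 6.63 = 10.4285 s.
9734 layers × 10.4285 s/layer = 101511.019 s, i.e. 28.20 hours.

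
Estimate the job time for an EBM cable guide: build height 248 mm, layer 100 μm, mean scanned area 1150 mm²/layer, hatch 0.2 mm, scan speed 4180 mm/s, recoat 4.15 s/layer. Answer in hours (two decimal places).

Layer count = ceil(248 / 0.1) = 2480.
Per-layer scan distance: 1150 / 0.2 → 5750 mm.
Scan time per layer = 5750 / 4180 = 1.3756 s.
Time per layer = 1.3756 + 4.15 = 5.5256 s.
2480 layers × 5.5256 s/layer = 13703.488 s, i.e. 3.81 hours.

3.81 hours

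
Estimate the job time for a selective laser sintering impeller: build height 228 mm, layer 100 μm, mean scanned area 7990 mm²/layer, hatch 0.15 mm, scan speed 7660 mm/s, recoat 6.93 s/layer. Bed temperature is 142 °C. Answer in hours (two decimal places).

8.79 hours

Number of layers: 228 / 0.1 → 2280 (rounded up).
Per-layer scan distance = 7990 / 0.15, so 53266.7 mm.
Laser time per layer: 53266.7 / 7660 → 6.9539 s.
Layer cycle: 6.9539 + 6.93 → 13.8839 s.
2280 layers × 13.8839 s/layer = 31655.292 s, i.e. 8.79 hours.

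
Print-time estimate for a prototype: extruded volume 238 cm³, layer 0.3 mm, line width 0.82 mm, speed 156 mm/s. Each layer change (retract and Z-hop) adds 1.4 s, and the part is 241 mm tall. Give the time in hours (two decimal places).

2.04 hours

Bead cross-section = 0.3 × 0.82, so 0.246 mm².
Toolpath length = 238 cm³ / 0.246 mm² = 238000 / 0.246 = 967479.7 mm.
Print-move time: 967479.7 / 156 → 6201.8 s.
Layers = ⌈241/0.3⌉ = 804.
Z-hop total = 804 × 1.4 = 1125.6 s.
Total = 6201.8 + 1125.6 = 7327.4 s = 2.04 hours.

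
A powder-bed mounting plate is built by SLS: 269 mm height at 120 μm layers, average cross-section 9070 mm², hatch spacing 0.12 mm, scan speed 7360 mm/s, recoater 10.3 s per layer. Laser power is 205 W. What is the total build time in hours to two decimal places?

12.81 hours

Layers = ⌈269/0.12⌉ = 2242.
Hatch length per layer: 9070 / 0.12 → 75583.3 mm.
Per-layer scan time = 75583.3 / 7360, so 10.2695 s.
Per-layer time = 10.2695 + 10.3 = 20.5695 s.
Total: 2242 × 20.5695 s = 46116.819 s → 12.81 hours.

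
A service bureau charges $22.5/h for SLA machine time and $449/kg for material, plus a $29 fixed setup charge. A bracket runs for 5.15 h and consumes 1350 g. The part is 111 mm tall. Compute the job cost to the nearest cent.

$751.03

Machine cost = 22.5 × 5.15 = $115.875.
Feedstock cost = 449 × 1350/1000, so $606.15.
Adding setup: 115.875 + 606.15 + 29 → 751.025 ≈ $751.03.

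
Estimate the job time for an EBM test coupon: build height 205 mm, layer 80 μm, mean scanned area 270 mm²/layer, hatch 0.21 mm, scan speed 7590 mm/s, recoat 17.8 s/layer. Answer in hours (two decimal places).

Number of layers: 205 / 0.08 → 2563 (rounded up).
Scan path per layer: 270 / 0.21 → 1285.7 mm.
Per-layer scan time = 1285.7 / 7590 = 0.1694 s.
Per-layer time = 0.1694 + 17.8 = 17.9694 s.
Total: 2563 × 17.9694 s = 46055.5722 s → 12.79 hours.

12.79 hours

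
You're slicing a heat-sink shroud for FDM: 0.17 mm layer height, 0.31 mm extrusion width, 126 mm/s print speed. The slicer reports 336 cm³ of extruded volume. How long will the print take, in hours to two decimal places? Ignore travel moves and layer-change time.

14.06 hours

Line area = 0.17 × 0.31, so 0.0527 mm².
Total extruded path = 336000/0.0527 = 6375711.6 mm.
Time extruding: 6375711.6 / 126 → 50600.9 s.
That's 50600.9 s → 14.06 hours.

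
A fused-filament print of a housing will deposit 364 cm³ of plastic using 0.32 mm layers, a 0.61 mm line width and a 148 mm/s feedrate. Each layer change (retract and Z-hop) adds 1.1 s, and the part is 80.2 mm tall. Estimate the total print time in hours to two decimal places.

Bead cross-section: 0.32 × 0.61 → 0.1952 mm².
Total extruded path = 364000/0.1952 = 1864754.1 mm.
Time extruding = 1864754.1 / 148 = 12599.7 s.
Number of layers: 80.2 / 0.32 → 251 (rounded up).
Z-hop total = 251 × 1.1 = 276.1 s.
Altogether 12599.7 + 276.1 = 12875.8 s, i.e. 3.58 hours.

3.58 hours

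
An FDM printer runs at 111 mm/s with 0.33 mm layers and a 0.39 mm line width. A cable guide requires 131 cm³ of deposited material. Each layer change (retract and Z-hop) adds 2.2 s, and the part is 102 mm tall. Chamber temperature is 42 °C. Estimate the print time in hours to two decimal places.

Line area = 0.33 × 0.39, so 0.1287 mm².
Path length: 131000 mm³ / 0.1287 mm² → 1017871 mm.
Time extruding: 1017871 / 111 → 9170 s.
Number of layers: 102 / 0.33 → 310 (rounded up).
Layer-change overhead = 310 × 2.2, so 682 s.
Total = 9170 + 682 = 9852 s = 2.74 hours.

2.74 hours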